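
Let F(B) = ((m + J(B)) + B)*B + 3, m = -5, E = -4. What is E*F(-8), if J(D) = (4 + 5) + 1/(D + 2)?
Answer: -436/3 ≈ -145.33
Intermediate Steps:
J(D) = 9 + 1/(2 + D)
F(B) = 3 + B*(-5 + B + (19 + 9*B)/(2 + B)) (F(B) = ((-5 + (19 + 9*B)/(2 + B)) + B)*B + 3 = (-5 + B + (19 + 9*B)/(2 + B))*B + 3 = B*(-5 + B + (19 + 9*B)/(2 + B)) + 3 = 3 + B*(-5 + B + (19 + 9*B)/(2 + B)))
E*F(-8) = -4*(6 + (-8)³ + 6*(-8)² + 12*(-8))/(2 - 8) = -4*(6 - 512 + 6*64 - 96)/(-6) = -(-2)*(6 - 512 + 384 - 96)/3 = -(-2)*(-218)/3 = -4*109/3 = -436/3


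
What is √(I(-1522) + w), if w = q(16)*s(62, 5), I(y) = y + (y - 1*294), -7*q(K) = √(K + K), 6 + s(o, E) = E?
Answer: √(-163562 + 28*√2)/7 ≈ 57.768*I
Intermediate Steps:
s(o, E) = -6 + E
q(K) = -√2*√K/7 (q(K) = -√(K + K)/7 = -√2*√K/7)
I(y) = -294 + 2*y (I(y) = y + (y - 294) = y + (-294 + y) = -294 + 2*y)
w = 4*√2/7 (w = (-√2*√16/7)*(-6 + 5) = -⅐*√2*4*(-1) = -4*√2/7*(-1) = 4*√2/7 ≈ 0.80812)
√(I(-1522) + w) = √((-294 + 2*(-1522)) + 4*√2/7) = √((-294 - 3044) + 4*√2/7) = √(-3338 + 4*√2/7)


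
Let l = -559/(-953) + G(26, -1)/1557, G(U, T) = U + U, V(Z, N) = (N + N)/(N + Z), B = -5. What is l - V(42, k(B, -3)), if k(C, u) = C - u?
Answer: 10683011/14838210 ≈ 0.71997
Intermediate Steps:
V(Z, N) = 2*N/(N + Z) (V(Z, N) = (2*N)/(N + Z) = 2*N/(N + Z))
G(U, T) = 2*U
l = 919919/1483821 (l = -559/(-953) + (2*26)/1557 = -559*(-1/953) + 52*(1/1557) = 559/953 + 52/1557 = 919919/1483821 ≈ 0.61997)
l - V(42, k(B, -3)) = 919919/1483821 - 2*(-5 - 1*(-3))/((-5 - 1*(-3)) + 42) = 919919/1483821 - 2*(-5 + 3)/((-5 + 3) + 42) = 919919/1483821 - 2*(-2)/(-2 + 42) = 919919/1483821 - 2*(-2)/40 = 919919/1483821 - 1*(-⅒) = 919919/1483821 + ⅒ = 10683011/14838210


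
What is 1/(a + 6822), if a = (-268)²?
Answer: 1/78646 ≈ 1.2715e-5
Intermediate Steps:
a = 71824
1/(a + 6822) = 1/(71824 + 6822) = 1/78646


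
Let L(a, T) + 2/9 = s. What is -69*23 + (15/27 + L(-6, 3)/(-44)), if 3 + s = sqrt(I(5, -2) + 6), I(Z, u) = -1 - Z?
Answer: -209401/132 ≈ -1586.4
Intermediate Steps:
s = -3 (s = -3 + sqrt((-1 - 1*5) + 6) = -3 + sqrt((-1 - 5) + 6) = -3 + sqrt(-6 + 6) = -3 + sqrt(0) = -3 + 0 = -3)
L(a, T) = -29/9 (L(a, T) = -2/9 - 3 = -29/9)
-69*23 + (15/27 + L(-6, 3)/(-44)) = -69*23 + (15/27 - 29/9/(-44)) = -1587 + (15*(1/27) - 29/9*(-1/44)) = -1587 + (5/9 + 29/396) = -1587 + 83/132 = -209401/132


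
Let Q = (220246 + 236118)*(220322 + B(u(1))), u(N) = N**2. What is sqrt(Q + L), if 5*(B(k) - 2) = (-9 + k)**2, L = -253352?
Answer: 2*sqrt(628459562770)/5 ≈ 3.1710e+5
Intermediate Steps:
B(k) = 2 + (-9 + k)**2/5
Q = 502768916976/5 (Q = (220246 + 236118)*(220322 + (2 + (-9 + 1**2)**2/5)) = 456364*(220322 + (2 + (-9 + 1)**2/5)) = 456364*(220322 + (2 + (1/5)*(-8)**2)) = 456364*(220322 + (2 + (1/5)*64)) = 456364*(220322 + (2 + 64/5)) = 456364*(220322 + 74/5) = 456364*(1101684/5) = 502768916976/5 ≈ 1.0055e+11)
sqrt(Q + L) = sqrt(502768916976/5 - 253352) = sqrt(502767650216/5) = 2*sqrt(628459562770)/5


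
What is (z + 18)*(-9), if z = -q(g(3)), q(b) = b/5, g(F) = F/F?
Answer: -801/5 ≈ -160.20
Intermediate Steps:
g(F) = 1
q(b) = b/5 (q(b) = b*(⅕) = b/5)
z = -⅕ (z = -1/5 = -1*⅕ = -⅕ ≈ -0.20000)
(z + 18)*(-9) = (-⅕ + 18)*(-9) = (89/5)*(-9) = -801/5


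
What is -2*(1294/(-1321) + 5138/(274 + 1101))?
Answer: -10016096/1816375 ≈ -5.5143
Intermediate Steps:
-2*(1294/(-1321) + 5138/(274 + 1101)) = -2*(1294*(-1/1321) + 5138/1375) = -2*(-1294/1321 + 5138*(1/1375)) = -2*(-1294/1321 + 5138/1375) = -2*5008048/1816375 = -10016096/1816375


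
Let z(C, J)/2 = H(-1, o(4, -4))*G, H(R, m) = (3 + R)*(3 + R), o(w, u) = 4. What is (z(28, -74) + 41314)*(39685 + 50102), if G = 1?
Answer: 3710178414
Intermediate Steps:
H(R, m) = (3 + R)**2
z(C, J) = 8 (z(C, J) = 2*((3 - 1)**2*1) = 2*(2**2*1) = 2*(4*1) = 2*4 = 8)
(z(28, -74) + 41314)*(39685 + 50102) = (8 + 41314)*(39685 + 50102) = 41322*89787 = 3710178414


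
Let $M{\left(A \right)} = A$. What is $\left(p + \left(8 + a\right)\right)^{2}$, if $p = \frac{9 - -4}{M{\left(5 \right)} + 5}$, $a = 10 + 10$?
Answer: $\frac{85849}{100} \approx 858.49$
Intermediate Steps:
$a = 20$
$p = \frac{13}{10}$ ($p = \frac{9 - -4}{5 + 5} = \frac{9 + \left(-3 + 7\right)}{10} = \left(9 + 4\right) \frac{1}{10} = 13 \cdot \frac{1}{10} = \frac{13}{10} \approx 1.3$)
$\left(p + \left(8 + a\right)\right)^{2} = \left(\frac{13}{10} + \left(8 + 20\right)\right)^{2} = \left(\frac{13}{10} + 28\right)^{2} = \left(\frac{293}{10}\right)^{2} = \frac{85849}{100}$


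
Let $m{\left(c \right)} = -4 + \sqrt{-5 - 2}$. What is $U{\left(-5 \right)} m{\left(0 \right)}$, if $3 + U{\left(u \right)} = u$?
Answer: $32 - 8 i \sqrt{7} \approx 32.0 - 21.166 i$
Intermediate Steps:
$U{\left(u \right)} = -3 + u$
$m{\left(c \right)} = -4 + i \sqrt{7}$ ($m{\left(c \right)} = -4 + \sqrt{-7} = -4 + i \sqrt{7}$)
$U{\left(-5 \right)} m{\left(0 \right)} = \left(-3 - 5\right) \left(-4 + i \sqrt{7}\right) = - 8 \left(-4 + i \sqrt{7}\right) = 32 - 8 i \sqrt{7}$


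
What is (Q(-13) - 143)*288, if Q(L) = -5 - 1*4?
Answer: -43776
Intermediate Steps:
Q(L) = -9 (Q(L) = -5 - 4 = -9)
(Q(-13) - 143)*288 = (-9 - 143)*288 = -152*288 = -43776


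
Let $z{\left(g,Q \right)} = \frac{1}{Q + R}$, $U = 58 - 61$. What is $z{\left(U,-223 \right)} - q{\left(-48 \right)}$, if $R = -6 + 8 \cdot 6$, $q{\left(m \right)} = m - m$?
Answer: $- \frac{1}{181} \approx -0.0055249$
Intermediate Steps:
$U = -3$ ($U = 58 - 61 = -3$)
$q{\left(m \right)} = 0$
$R = 42$ ($R = -6 + 48 = 42$)
$z{\left(g,Q \right)} = \frac{1}{42 + Q}$ ($z{\left(g,Q \right)} = \frac{1}{Q + 42} = \frac{1}{42 + Q}$)
$z{\left(U,-223 \right)} - q{\left(-48 \right)} = \frac{1}{42 - 223} - 0 = \frac{1}{-181} + 0 = - \frac{1}{181} + 0 = - \frac{1}{181}$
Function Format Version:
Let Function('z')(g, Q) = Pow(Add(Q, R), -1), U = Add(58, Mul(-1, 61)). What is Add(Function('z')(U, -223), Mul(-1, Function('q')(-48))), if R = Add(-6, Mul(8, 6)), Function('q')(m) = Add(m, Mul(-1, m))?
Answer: Rational(-1, 181) ≈ -0.0055249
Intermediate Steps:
U = -3 (U = Add(58, -61) = -3)
Function('q')(m) = 0
R = 42 (R = Add(-6, 48) = 42)
Function('z')(g, Q) = Pow(Add(42, Q), -1) (Function('z')(g, Q) = Pow(Add(Q, 42), -1) = Pow(Add(42, Q), -1))
Add(Function('z')(U, -223), Mul(-1, Function('q')(-48))) = Add(Pow(Add(42, -223), -1), Mul(-1, 0)) = Add(Pow(-181, -1), 0) = Add(Rational(-1, 181), 0) = Rational(-1, 181)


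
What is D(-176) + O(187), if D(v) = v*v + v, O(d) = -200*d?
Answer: -6600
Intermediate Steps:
D(v) = v + v² (D(v) = v² + v = v + v²)
D(-176) + O(187) = -176*(1 - 176) - 200*187 = -176*(-175) - 37400 = 30800 - 37400 = -6600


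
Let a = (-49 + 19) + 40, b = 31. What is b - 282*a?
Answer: -2789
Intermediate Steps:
a = 10 (a = -30 + 40 = 10)
b - 282*a = 31 - 282*10 = 31 - 2820 = -2789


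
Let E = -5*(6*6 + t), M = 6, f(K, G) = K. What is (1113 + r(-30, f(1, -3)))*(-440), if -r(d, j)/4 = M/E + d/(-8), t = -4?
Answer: -483186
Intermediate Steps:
E = -160 (E = -5*(6*6 - 4) = -5*(36 - 4) = -5*32 = -160)
r(d, j) = 3/20 + d/2 (r(d, j) = -4*(6/(-160) + d/(-8)) = -4*(6*(-1/160) + d*(-⅛)) = -4*(-3/80 - d/8) = 3/20 + d/2)
(1113 + r(-30, f(1, -3)))*(-440) = (1113 + (3/20 + (½)*(-30)))*(-440) = (1113 + (3/20 - 15))*(-440) = (1113 - 297/20)*(-440) = (21963/20)*(-440) = -483186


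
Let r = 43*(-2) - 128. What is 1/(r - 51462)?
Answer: -1/51676 ≈ -1.9351e-5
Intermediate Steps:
r = -214 (r = -86 - 128 = -214)
1/(r - 51462) = 1/(-214 - 51462) = 1/(-51676) = -1/51676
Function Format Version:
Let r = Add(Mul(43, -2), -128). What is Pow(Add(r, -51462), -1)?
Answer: Rational(-1, 51676) ≈ -1.9351e-5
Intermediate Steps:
r = -214 (r = Add(-86, -128) = -214)
Pow(Add(r, -51462), -1) = Pow(Add(-214, -51462), -1) = Pow(-51676, -1) = Rational(-1, 51676)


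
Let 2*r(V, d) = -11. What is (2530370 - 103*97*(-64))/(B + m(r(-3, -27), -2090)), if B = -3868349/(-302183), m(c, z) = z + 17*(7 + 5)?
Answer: -957857860302/566048789 ≈ -1692.2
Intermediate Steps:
r(V, d) = -11/2 (r(V, d) = (1/2)*(-11) = -11/2)
m(c, z) = 204 + z (m(c, z) = z + 17*12 = z + 204 = 204 + z)
B = 3868349/302183 (B = -3868349*(-1/302183) = 3868349/302183 ≈ 12.801)
(2530370 - 103*97*(-64))/(B + m(r(-3, -27), -2090)) = (2530370 - 103*97*(-64))/(3868349/302183 + (204 - 2090)) = (2530370 - 9991*(-64))/(3868349/302183 - 1886) = (2530370 + 639424)/(-566048789/302183) = 3169794*(-302183/566048789) = -957857860302/566048789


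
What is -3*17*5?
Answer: -255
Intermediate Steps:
-3*17*5 = -51*5 = -255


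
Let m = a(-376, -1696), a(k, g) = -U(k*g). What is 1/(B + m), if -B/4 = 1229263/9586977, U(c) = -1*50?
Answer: 9586977/474431798 ≈ 0.020207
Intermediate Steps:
U(c) = -50
a(k, g) = 50 (a(k, g) = -1*(-50) = 50)
m = 50
B = -4917052/9586977 ≈ -0.51289
1/(B + m) = 1/(-4917052/9586977 + 50) = 1/(474431798/9586977) = 9586977/474431798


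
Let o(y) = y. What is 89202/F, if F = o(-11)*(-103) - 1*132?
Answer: 89202/1001 ≈ 89.113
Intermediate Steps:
F = 1001 (F = -11*(-103) - 1*132 = 1133 - 132 = 1001)
89202/F = 89202/1001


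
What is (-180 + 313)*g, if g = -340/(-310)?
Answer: 4522/31 ≈ 145.87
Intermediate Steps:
g = 34/31 (g = -340*(-1/310) = 34/31 ≈ 1.0968)
(-180 + 313)*g = (-180 + 313)*(34/31) = 133*(34/31) = 4522/31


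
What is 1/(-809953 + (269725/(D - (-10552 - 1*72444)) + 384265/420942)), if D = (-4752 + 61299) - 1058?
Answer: -11658830574/9443071449199127 ≈ -1.2346e-6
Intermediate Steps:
D = 55489 (D = 56547 - 1058 = 55489)
1/(-809953 + (269725/(D - (-10552 - 1*72444)) + 384265/420942)) = 1/(-809953 + (269725/(55489 - (-10552 - 1*72444)) + 384265/420942)) = 1/(-809953 + (269725/(55489 - (-10552 - 72444)) + 384265*(1/420942))) = 1/(-809953 + (269725/(55489 - 1*(-82996)) + 384265/420942)) = 1/(-809953 + (269725/(55489 + 82996) + 384265/420942)) = 1/(-809953 + (269725/138485 + 384265/420942)) = 1/(-809953 + (269725*(1/138485) + 384265/420942)) = 1/(-809953 + (53945/27697 + 384265/420942)) = 1/(-809953 + 33350703895/11658830574) = 1/(-9443071449199127/11658830574) = -11658830574/9443071449199127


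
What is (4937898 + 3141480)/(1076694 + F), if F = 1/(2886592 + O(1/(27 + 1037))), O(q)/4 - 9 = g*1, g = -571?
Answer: 23303705458032/3105555878737 ≈ 7.5039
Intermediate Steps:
O(q) = -2248 (O(q) = 36 + 4*(-571*1) = 36 + 4*(-571) = 36 - 2284 = -2248)
F = 1/2884344 (F = 1/(2886592 - 2248) = 1/2884344 ≈ 3.4670e-7)
(4937898 + 3141480)/(1076694 + F) = (4937898 + 3141480)/(1076694 + 1/2884344) = 8079378/(3105555878737/2884344) = 8079378*(2884344/3105555878737) = 23303705458032/3105555878737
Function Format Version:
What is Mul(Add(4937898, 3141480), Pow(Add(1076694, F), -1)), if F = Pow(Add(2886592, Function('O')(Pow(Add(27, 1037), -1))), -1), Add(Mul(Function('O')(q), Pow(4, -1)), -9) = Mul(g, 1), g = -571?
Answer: Rational(23303705458032, 3105555878737) ≈ 7.5039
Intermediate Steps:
Function('O')(q) = -2248 (Function('O')(q) = Add(36, Mul(4, Mul(-571, 1))) = Add(36, Mul(4, -571)) = Add(36, -2284) = -2248)
F = Rational(1, 2884344) (F = Pow(Add(2886592, -2248), -1) = Pow(2884344, -1) = Rational(1, 2884344) ≈ 3.4670e-7)
Mul(Add(4937898, 3141480), Pow(Add(1076694, F), -1)) = Mul(Add(4937898, 3141480), Pow(Add(1076694, Rational(1, 2884344)), -1)) = Mul(8079378, Pow(Rational(3105555878737, 2884344), -1)) = Mul(8079378, Rational(2884344, 3105555878737)) = Rational(23303705458032, 3105555878737)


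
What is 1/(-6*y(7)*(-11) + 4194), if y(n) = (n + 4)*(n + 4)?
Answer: 1/12180 ≈ 8.2102e-5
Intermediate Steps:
y(n) = (4 + n)**2 (y(n) = (4 + n)*(4 + n) = (4 + n)**2)
1/(-6*y(7)*(-11) + 4194) = 1/(-6*(4 + 7)**2*(-11) + 4194) = 1/(-6*11**2*(-11) + 4194) = 1/(-6*121*(-11) + 4194) = 1/(-726*(-11) + 4194) = 1/(7986 + 4194) = 1/12180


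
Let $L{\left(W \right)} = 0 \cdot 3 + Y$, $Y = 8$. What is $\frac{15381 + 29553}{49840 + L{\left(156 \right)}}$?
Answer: $\frac{7489}{8308} \approx 0.90142$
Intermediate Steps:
$L{\left(W \right)} = 8$ ($L{\left(W \right)} = 0 \cdot 3 + 8 = 0 + 8 = 8$)
$\frac{15381 + 29553}{49840 + L{\left(156 \right)}} = \frac{15381 + 29553}{49840 + 8} = \frac{44934}{49848} = 44934 \cdot \frac{1}{49848} = \frac{7489}{8308}$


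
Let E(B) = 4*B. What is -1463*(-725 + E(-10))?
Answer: 1119195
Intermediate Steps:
-1463*(-725 + E(-10)) = -1463*(-725 + 4*(-10)) = -1463*(-725 - 40) = -1463*(-765) = 1119195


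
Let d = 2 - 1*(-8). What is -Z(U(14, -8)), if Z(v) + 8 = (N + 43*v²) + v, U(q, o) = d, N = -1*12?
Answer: -4290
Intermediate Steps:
d = 10 (d = 2 + 8 = 10)
N = -12
U(q, o) = 10
Z(v) = -20 + v + 43*v² (Z(v) = -8 + ((-12 + 43*v²) + v) = -8 + (-12 + v + 43*v²) = -20 + v + 43*v²)
-Z(U(14, -8)) = -(-20 + 10 + 43*10²) = -(-20 + 10 + 43*100) = -(-20 + 10 + 4300) = -1*4290 = -4290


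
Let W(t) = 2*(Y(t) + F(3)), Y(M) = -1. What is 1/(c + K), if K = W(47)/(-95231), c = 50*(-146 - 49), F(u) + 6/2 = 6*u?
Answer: -95231/928502278 ≈ -0.00010256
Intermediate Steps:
F(u) = -3 + 6*u
c = -9750 (c = 50*(-195) = -9750)
W(t) = 28 (W(t) = 2*(-1 + (-3 + 6*3)) = 2*(-1 + (-3 + 18)) = 2*(-1 + 15) = 2*14 = 28)
K = -28/95231 (K = 28/(-95231) = 28*(-1/95231) = -28/95231 ≈ -0.00029402)
1/(c + K) = 1/(-9750 - 28/95231) = 1/(-928502278/95231) = -95231/928502278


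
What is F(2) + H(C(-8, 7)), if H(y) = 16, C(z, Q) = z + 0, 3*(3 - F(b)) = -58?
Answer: 115/3 ≈ 38.333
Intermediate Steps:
F(b) = 67/3 (F(b) = 3 - 1/3*(-58) = 3 + 58/3 = 67/3)
C(z, Q) = z
F(2) + H(C(-8, 7)) = 67/3 + 16 = 115/3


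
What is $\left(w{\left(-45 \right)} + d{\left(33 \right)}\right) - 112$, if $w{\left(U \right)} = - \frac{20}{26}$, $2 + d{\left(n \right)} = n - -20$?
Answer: $- \frac{803}{13} \approx -61.769$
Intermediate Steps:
$d{\left(n \right)} = 18 + n$ ($d{\left(n \right)} = -2 + \left(n - -20\right) = -2 + \left(n + 20\right) = -2 + \left(20 + n\right) = 18 + n$)
$w{\left(U \right)} = - \frac{10}{13}$ ($w{\left(U \right)} = \left(-20\right) \frac{1}{26} = - \frac{10}{13}$)
$\left(w{\left(-45 \right)} + d{\left(33 \right)}\right) - 112 = \left(- \frac{10}{13} + \left(18 + 33\right)\right) - 112 = \left(- \frac{10}{13} + 51\right) - 112 = \frac{653}{13} - 112 = - \frac{803}{13}$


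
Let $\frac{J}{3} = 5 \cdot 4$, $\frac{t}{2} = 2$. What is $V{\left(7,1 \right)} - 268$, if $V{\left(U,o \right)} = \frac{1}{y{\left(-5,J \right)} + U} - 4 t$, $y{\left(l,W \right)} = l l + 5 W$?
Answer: $- \frac{94287}{332} \approx -284.0$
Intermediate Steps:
$t = 4$ ($t = 2 \cdot 2 = 4$)
$J = 60$ ($J = 3 \cdot 5 \cdot 4 = 3 \cdot 20 = 60$)
$y{\left(l,W \right)} = l^{2} + 5 W$
$V{\left(U,o \right)} = -16 + \frac{1}{325 + U}$ ($V{\left(U,o \right)} = \frac{1}{\left(\left(-5\right)^{2} + 5 \cdot 60\right) + U} - 16 = \frac{1}{\left(25 + 300\right) + U} - 16 = \frac{1}{325 + U} - 16 = -16 + \frac{1}{325 + U}$)
$V{\left(7,1 \right)} - 268 = \frac{-5199 - 112}{325 + 7} - 268 = \frac{-5199 - 112}{332} - 268 = \frac{1}{332} \left(-5311\right) - 268 = - \frac{5311}{332} - 268 = - \frac{94287}{332}$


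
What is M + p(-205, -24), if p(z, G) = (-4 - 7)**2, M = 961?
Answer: 1082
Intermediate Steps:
p(z, G) = 121 (p(z, G) = (-11)**2 = 121)
M + p(-205, -24) = 961 + 121 = 1082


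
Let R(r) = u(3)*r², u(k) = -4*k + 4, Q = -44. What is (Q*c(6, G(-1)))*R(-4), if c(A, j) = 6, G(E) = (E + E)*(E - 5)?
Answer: 33792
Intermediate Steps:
u(k) = 4 - 4*k
G(E) = 2*E*(-5 + E) (G(E) = (2*E)*(-5 + E) = 2*E*(-5 + E))
R(r) = -8*r² (R(r) = (4 - 4*3)*r² = (4 - 12)*r² = -8*r²)
(Q*c(6, G(-1)))*R(-4) = (-44*6)*(-8*(-4)²) = -(-2112)*16 = -264*(-128) = 33792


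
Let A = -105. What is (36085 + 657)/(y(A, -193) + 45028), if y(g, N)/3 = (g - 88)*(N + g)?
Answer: 18371/108785 ≈ 0.16887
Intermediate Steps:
y(g, N) = 3*(-88 + g)*(N + g) (y(g, N) = 3*((g - 88)*(N + g)) = 3*((-88 + g)*(N + g)) = 3*(-88 + g)*(N + g))
(36085 + 657)/(y(A, -193) + 45028) = (36085 + 657)/((-264*(-193) - 264*(-105) + 3*(-105)**2 + 3*(-193)*(-105)) + 45028) = 36742/((50952 + 27720 + 3*11025 + 60795) + 45028) = 36742/((50952 + 27720 + 33075 + 60795) + 45028) = 36742/(172542 + 45028) = 36742/217570 = 36742*(1/217570) = 18371/108785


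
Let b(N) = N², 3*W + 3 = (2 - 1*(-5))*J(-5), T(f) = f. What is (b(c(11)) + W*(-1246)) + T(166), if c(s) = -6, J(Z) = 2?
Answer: -13100/3 ≈ -4366.7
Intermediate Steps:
W = 11/3 (W = -1 + ((2 - 1*(-5))*2)/3 = -1 + ((2 + 5)*2)/3 = -1 + (7*2)/3 = -1 + (⅓)*14 = -1 + 14/3 = 11/3 ≈ 3.6667)
(b(c(11)) + W*(-1246)) + T(166) = ((-6)² + (11/3)*(-1246)) + 166 = (36 - 13706/3) + 166 = -13598/3 + 166 = -13100/3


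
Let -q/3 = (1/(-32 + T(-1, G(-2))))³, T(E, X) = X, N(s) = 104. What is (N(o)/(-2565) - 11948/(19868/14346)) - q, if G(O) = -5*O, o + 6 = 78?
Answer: -1170370903441369/135659300040 ≈ -8627.3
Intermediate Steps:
o = 72 (o = -6 + 78 = 72)
q = 3/10648 (q = -3/(-32 - 5*(-2))³ = -3/(-32 + 10)³ = -3*(1/(-22))³ = -3*(-1/22)³ = -3*(-1/10648) = 3/10648 ≈ 0.00028174)
(N(o)/(-2565) - 11948/(19868/14346)) - q = (104/(-2565) - 11948/(19868/14346)) - 1*3/10648 = (104*(-1/2565) - 11948/(19868*(1/14346))) - 3/10648 = (-104/2565 - 11948/9934/7173) - 3/10648 = (-104/2565 - 11948*7173/9934) - 3/10648 = (-104/2565 - 42851502/4967) - 3/10648 = -109914619198/12740355 - 3/10648 = -1170370903441369/135659300040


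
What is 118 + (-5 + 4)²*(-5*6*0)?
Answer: 118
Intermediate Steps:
118 + (-5 + 4)²*(-5*6*0) = 118 + (-1)²*(-30*0) = 118 + 1*0 = 118 + 0 = 118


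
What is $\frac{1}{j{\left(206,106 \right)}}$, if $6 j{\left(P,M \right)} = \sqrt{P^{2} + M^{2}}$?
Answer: $\frac{3 \sqrt{13418}}{13418} \approx 0.025899$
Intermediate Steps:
$j{\left(P,M \right)} = \frac{\sqrt{M^{2} + P^{2}}}{6}$ ($j{\left(P,M \right)} = \frac{\sqrt{P^{2} + M^{2}}}{6} = \frac{\sqrt{M^{2} + P^{2}}}{6}$)
$\frac{1}{j{\left(206,106 \right)}} = \frac{1}{\frac{1}{6} \sqrt{106^{2} + 206^{2}}} = \frac{1}{\frac{1}{6} \sqrt{11236 + 42436}} = \frac{1}{\frac{1}{6} \sqrt{53672}} = \frac{1}{\frac{1}{6} \cdot 2 \sqrt{13418}} = \frac{1}{\frac{1}{3} \sqrt{13418}} = \frac{3 \sqrt{13418}}{13418}$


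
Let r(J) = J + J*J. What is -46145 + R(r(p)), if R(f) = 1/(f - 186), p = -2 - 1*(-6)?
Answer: -7660071/166 ≈ -46145.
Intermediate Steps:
p = 4 (p = -2 + 6 = 4)
r(J) = J + J²
R(f) = 1/(-186 + f)
-46145 + R(r(p)) = -46145 + 1/(-186 + 4*(1 + 4)) = -46145 + 1/(-186 + 4*5) = -46145 + 1/(-186 + 20) = -46145 + 1/(-166) = -46145 - 1/166 = -7660071/166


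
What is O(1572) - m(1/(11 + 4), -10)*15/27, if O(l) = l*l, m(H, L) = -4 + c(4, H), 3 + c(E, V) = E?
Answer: 7413557/3 ≈ 2.4712e+6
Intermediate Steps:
c(E, V) = -3 + E
m(H, L) = -3 (m(H, L) = -4 + (-3 + 4) = -4 + 1 = -3)
O(l) = l²
O(1572) - m(1/(11 + 4), -10)*15/27 = 1572² - (-3*15)/27 = 2471184 - (-45)/27 = 2471184 - 1*(-5/3) = 2471184 + 5/3 = 7413557/3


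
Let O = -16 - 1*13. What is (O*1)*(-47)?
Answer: 1363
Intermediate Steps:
O = -29 (O = -16 - 13 = -29)
(O*1)*(-47) = -29*1*(-47) = -29*(-47) = 1363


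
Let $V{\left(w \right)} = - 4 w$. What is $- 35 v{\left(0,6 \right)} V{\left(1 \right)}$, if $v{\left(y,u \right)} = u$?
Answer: $840$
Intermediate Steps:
$- 35 v{\left(0,6 \right)} V{\left(1 \right)} = \left(-35\right) 6 \left(\left(-4\right) 1\right) = \left(-210\right) \left(-4\right) = 840$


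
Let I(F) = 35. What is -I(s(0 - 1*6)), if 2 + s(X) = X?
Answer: -35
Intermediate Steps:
s(X) = -2 + X
-I(s(0 - 1*6)) = -1*35 = -35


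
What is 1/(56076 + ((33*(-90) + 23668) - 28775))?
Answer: 1/47999 ≈ 2.0834e-5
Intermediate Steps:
1/(56076 + ((33*(-90) + 23668) - 28775)) = 1/(56076 + ((-2970 + 23668) - 28775)) = 1/(56076 + (20698 - 28775)) = 1/(56076 - 8077) = 1/47999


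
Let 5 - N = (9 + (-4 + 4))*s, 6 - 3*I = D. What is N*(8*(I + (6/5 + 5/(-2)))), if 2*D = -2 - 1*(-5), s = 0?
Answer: 8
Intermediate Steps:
D = 3/2 (D = (-2 - 1*(-5))/2 = (-2 + 5)/2 = (½)*3 = 3/2 ≈ 1.5000)
I = 3/2 (I = 2 - ⅓*3/2 = 2 - ½ = 3/2 ≈ 1.5000)
N = 5 (N = 5 - (9 + (-4 + 4))*0 = 5 - (9 + 0)*0 = 5 - 9*0 = 5 - 1*0 = 5 + 0 = 5)
N*(8*(I + (6/5 + 5/(-2)))) = 5*(8*(3/2 + (6/5 + 5/(-2)))) = 5*(8*(3/2 + (6*(⅕) + 5*(-½)))) = 5*(8*(3/2 + (6/5 - 5/2))) = 5*(8*(3/2 - 13/10)) = 5*(8*(⅕)) = 5*(8/5) = 8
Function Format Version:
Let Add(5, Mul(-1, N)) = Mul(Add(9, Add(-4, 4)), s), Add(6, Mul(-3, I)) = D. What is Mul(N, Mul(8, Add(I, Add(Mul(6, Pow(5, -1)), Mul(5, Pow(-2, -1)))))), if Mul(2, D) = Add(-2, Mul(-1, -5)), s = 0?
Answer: 8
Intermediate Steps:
D = Rational(3, 2) (D = Mul(Rational(1, 2), Add(-2, Mul(-1, -5))) = Mul(Rational(1, 2), Add(-2, 5)) = Mul(Rational(1, 2), 3) = Rational(3, 2) ≈ 1.5000)
I = Rational(3, 2) (I = Add(2, Mul(Rational(-1, 3), Rational(3, 2))) = Add(2, Rational(-1, 2)) = Rational(3, 2) ≈ 1.5000)
N = 5 (N = Add(5, Mul(-1, Mul(Add(9, Add(-4, 4)), 0))) = Add(5, Mul(-1, Mul(Add(9, 0), 0))) = Add(5, Mul(-1, Mul(9, 0))) = Add(5, Mul(-1, 0)) = Add(5, 0) = 5)
Mul(N, Mul(8, Add(I, Add(Mul(6, Pow(5, -1)), Mul(5, Pow(-2, -1)))))) = Mul(5, Mul(8, Add(Rational(3, 2), Add(Mul(6, Pow(5, -1)), Mul(5, Pow(-2, -1)))))) = Mul(5, Mul(8, Add(Rational(3, 2), Add(Mul(6, Rational(1, 5)), Mul(5, Rational(-1, 2)))))) = Mul(5, Mul(8, Add(Rational(3, 2), Add(Rational(6, 5), Rational(-5, 2))))) = Mul(5, Mul(8, Add(Rational(3, 2), Rational(-13, 10)))) = Mul(5, Mul(8, Rational(1, 5))) = Mul(5, Rational(8, 5)) = 8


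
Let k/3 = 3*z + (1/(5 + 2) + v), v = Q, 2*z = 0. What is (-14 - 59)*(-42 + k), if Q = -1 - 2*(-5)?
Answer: 7446/7 ≈ 1063.7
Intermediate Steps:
z = 0 (z = (½)*0 = 0)
Q = 9 (Q = -1 + 10 = 9)
v = 9
k = 192/7 (k = 3*(3*0 + (1/(5 + 2) + 9)) = 3*(0 + (1/7 + 9)) = 3*(0 + (⅐ + 9)) = 3*(0 + 64/7) = 3*(64/7) = 192/7 ≈ 27.429)
(-14 - 59)*(-42 + k) = (-14 - 59)*(-42 + 192/7) = -73*(-102/7) = 7446/7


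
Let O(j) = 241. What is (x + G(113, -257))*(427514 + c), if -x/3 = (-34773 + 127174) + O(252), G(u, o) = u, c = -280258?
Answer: -40909631128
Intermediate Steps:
x = -277926 (x = -3*((-34773 + 127174) + 241) = -3*(92401 + 241) = -3*92642 = -277926)
(x + G(113, -257))*(427514 + c) = (-277926 + 113)*(427514 - 280258) = -277813*147256 = -40909631128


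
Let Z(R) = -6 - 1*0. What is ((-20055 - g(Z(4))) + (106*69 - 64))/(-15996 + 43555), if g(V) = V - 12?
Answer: -12787/27559 ≈ -0.46399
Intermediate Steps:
Z(R) = -6 (Z(R) = -6 + 0 = -6)
g(V) = -12 + V (g(V) = V - 3*4 = V - 12 = -12 + V)
((-20055 - g(Z(4))) + (106*69 - 64))/(-15996 + 43555) = ((-20055 - (-12 - 6)) + (106*69 - 64))/(-15996 + 43555) = ((-20055 - 1*(-18)) + (7314 - 64))/27559 = ((-20055 + 18) + 7250)*(1/27559) = (-20037 + 7250)*(1/27559) = -12787*1/27559 = -12787/27559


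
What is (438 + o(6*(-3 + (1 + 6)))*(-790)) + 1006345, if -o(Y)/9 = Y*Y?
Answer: 5102143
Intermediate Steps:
o(Y) = -9*Y² (o(Y) = -9*Y*Y = -9*Y²)
(438 + o(6*(-3 + (1 + 6)))*(-790)) + 1006345 = (438 - 9*36*(-3 + (1 + 6))²*(-790)) + 1006345 = (438 - 9*36*(-3 + 7)²*(-790)) + 1006345 = (438 - 9*(6*4)²*(-790)) + 1006345 = (438 - 9*24²*(-790)) + 1006345 = (438 - 9*576*(-790)) + 1006345 = (438 - 5184*(-790)) + 1006345 = (438 + 4095360) + 1006345 = 4095798 + 1006345 = 5102143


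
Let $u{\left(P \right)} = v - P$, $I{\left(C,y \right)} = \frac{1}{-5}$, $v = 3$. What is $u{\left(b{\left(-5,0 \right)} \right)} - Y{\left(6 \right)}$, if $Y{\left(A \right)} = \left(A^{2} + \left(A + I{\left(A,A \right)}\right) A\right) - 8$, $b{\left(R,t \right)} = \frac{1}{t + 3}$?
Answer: $- \frac{902}{15} \approx -60.133$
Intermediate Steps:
$b{\left(R,t \right)} = \frac{1}{3 + t}$
$I{\left(C,y \right)} = - \frac{1}{5}$
$u{\left(P \right)} = 3 - P$
$Y{\left(A \right)} = -8 + A^{2} + A \left(- \frac{1}{5} + A\right)$ ($Y{\left(A \right)} = \left(A^{2} + \left(A - \frac{1}{5}\right) A\right) - 8 = \left(A^{2} + \left(- \frac{1}{5} + A\right) A\right) - 8 = \left(A^{2} + A \left(- \frac{1}{5} + A\right)\right) - 8 = -8 + A^{2} + A \left(- \frac{1}{5} + A\right)$)
$u{\left(b{\left(-5,0 \right)} \right)} - Y{\left(6 \right)} = \left(3 - \frac{1}{3 + 0}\right) - \left(-8 + 2 \cdot 6^{2} - \frac{6}{5}\right) = \left(3 - \frac{1}{3}\right) - \left(-8 + 2 \cdot 36 - \frac{6}{5}\right) = \left(3 - \frac{1}{3}\right) - \left(-8 + 72 - \frac{6}{5}\right) = \left(3 - \frac{1}{3}\right) - \frac{314}{5} = \frac{8}{3} - \frac{314}{5} = - \frac{902}{15}$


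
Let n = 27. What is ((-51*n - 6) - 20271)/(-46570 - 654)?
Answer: 10827/23612 ≈ 0.45854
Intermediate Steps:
((-51*n - 6) - 20271)/(-46570 - 654) = ((-51*27 - 6) - 20271)/(-46570 - 654) = ((-1377 - 6) - 20271)/(-47224) = (-1383 - 20271)*(-1/47224) = -21654*(-1/47224) = 10827/23612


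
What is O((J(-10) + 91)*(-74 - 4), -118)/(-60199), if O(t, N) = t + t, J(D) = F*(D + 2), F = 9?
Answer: 2964/60199 ≈ 0.049237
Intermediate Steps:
J(D) = 18 + 9*D (J(D) = 9*(D + 2) = 9*(2 + D) = 18 + 9*D)
O(t, N) = 2*t
O((J(-10) + 91)*(-74 - 4), -118)/(-60199) = (2*(((18 + 9*(-10)) + 91)*(-74 - 4)))/(-60199) = (2*(((18 - 90) + 91)*(-78)))*(-1/60199) = (2*((-72 + 91)*(-78)))*(-1/60199) = (2*(19*(-78)))*(-1/60199) = (2*(-1482))*(-1/60199) = -2964*(-1/60199) = 2964/60199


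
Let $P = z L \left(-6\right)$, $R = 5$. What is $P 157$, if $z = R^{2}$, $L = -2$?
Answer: $47100$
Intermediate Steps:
$z = 25$ ($z = 5^{2} = 25$)
$P = 300$ ($P = 25 \left(-2\right) \left(-6\right) = \left(-50\right) \left(-6\right) = 300$)
$P 157 = 300 \cdot 157 = 47100$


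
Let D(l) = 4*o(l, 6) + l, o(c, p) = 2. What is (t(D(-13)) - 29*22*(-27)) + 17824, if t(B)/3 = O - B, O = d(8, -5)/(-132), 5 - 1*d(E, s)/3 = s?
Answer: 771415/22 ≈ 35064.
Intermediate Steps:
d(E, s) = 15 - 3*s
D(l) = 8 + l (D(l) = 4*2 + l = 8 + l)
O = -5/22 (O = (15 - 3*(-5))/(-132) = (15 + 15)*(-1/132) = 30*(-1/132) = -5/22 ≈ -0.22727)
t(B) = -15/22 - 3*B (t(B) = 3*(-5/22 - B) = -15/22 - 3*B)
(t(D(-13)) - 29*22*(-27)) + 17824 = ((-15/22 - 3*(8 - 13)) - 29*22*(-27)) + 17824 = ((-15/22 - 3*(-5)) - 638*(-27)) + 17824 = ((-15/22 + 15) + 17226) + 17824 = (315/22 + 17226) + 17824 = 379287/22 + 17824 = 771415/22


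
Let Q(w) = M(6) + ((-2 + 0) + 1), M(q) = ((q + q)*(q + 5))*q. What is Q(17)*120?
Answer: 94920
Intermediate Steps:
M(q) = 2*q²*(5 + q) (M(q) = ((2*q)*(5 + q))*q = (2*q*(5 + q))*q = 2*q²*(5 + q))
Q(w) = 791 (Q(w) = 2*6²*(5 + 6) + ((-2 + 0) + 1) = 2*36*11 + (-2 + 1) = 792 - 1 = 791)
Q(17)*120 = 791*120 = 94920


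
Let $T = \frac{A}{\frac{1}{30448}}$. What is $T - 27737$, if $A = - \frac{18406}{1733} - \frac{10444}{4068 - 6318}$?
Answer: $- \frac{409009815377}{1949625} \approx -2.0979 \cdot 10^{5}$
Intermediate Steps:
$A = - \frac{11657024}{1949625}$ ($A = \left(-18406\right) \frac{1}{1733} - \frac{10444}{-2250} = - \frac{18406}{1733} - - \frac{5222}{1125} = - \frac{18406}{1733} + \frac{5222}{1125} = - \frac{11657024}{1949625} \approx -5.9791$)
$T = - \frac{354933066752}{1949625}$ ($T = - \frac{11657024}{1949625 \cdot \frac{1}{30448}} = - \frac{11657024 \frac{1}{\frac{1}{30448}}}{1949625} = \left(- \frac{11657024}{1949625}\right) 30448 = - \frac{354933066752}{1949625} \approx -1.8205 \cdot 10^{5}$)
$T - 27737 = - \frac{354933066752}{1949625} - 27737 = - \frac{409009815377}{1949625}$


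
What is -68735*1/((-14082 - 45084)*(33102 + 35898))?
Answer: 13747/816490800 ≈ 1.6837e-5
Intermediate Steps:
-68735*1/((-14082 - 45084)*(33102 + 35898)) = -68735/(69000*(-59166)) = -68735/(-4082454000) = -68735*(-1/4082454000) = 13747/816490800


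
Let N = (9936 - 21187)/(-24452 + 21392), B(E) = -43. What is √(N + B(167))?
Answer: I*√10227965/510 ≈ 6.2708*I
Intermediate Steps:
N = 11251/3060 (N = -11251/(-3060) = -11251*(-1/3060) = 11251/3060 ≈ 3.6768)
√(N + B(167)) = √(11251/3060 - 43) = √(-120329/3060) = I*√10227965/510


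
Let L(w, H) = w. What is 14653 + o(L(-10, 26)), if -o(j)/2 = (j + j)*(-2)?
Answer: 14573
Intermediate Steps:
o(j) = 8*j (o(j) = -2*(j + j)*(-2) = -2*2*j*(-2) = -(-8)*j = 8*j)
14653 + o(L(-10, 26)) = 14653 + 8*(-10) = 14653 - 80 = 14573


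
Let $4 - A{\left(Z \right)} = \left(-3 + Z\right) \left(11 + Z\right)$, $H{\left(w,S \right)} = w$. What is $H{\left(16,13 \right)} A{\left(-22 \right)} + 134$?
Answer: $-4202$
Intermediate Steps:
$A{\left(Z \right)} = 4 - \left(-3 + Z\right) \left(11 + Z\right)$
$H{\left(16,13 \right)} A{\left(-22 \right)} + 134 = 16 \left(37 - \left(-22\right)^{2} - -176\right) + 134 = 16 \left(37 - 484 + 176\right) + 134 = 16 \left(-271\right) + 134 = -4336 + 134 = -4202$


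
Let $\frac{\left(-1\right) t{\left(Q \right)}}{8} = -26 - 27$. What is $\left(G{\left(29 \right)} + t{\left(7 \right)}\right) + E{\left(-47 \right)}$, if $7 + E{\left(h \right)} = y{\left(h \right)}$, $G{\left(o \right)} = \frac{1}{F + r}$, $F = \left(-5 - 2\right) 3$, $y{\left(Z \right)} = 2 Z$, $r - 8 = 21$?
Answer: $\frac{2585}{8} \approx 323.13$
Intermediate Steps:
$t{\left(Q \right)} = 424$ ($t{\left(Q \right)} = - 8 \left(-26 - 27\right) = \left(-8\right) \left(-53\right) = 424$)
$r = 29$ ($r = 8 + 21 = 29$)
$F = -21$ ($F = \left(-7\right) 3 = -21$)
$G{\left(o \right)} = \frac{1}{8}$ ($G{\left(o \right)} = \frac{1}{-21 + 29} = \frac{1}{8}$)
$E{\left(h \right)} = -7 + 2 h$
$\left(G{\left(29 \right)} + t{\left(7 \right)}\right) + E{\left(-47 \right)} = \left(\frac{1}{8} + 424\right) + \left(-7 + 2 \left(-47\right)\right) = \frac{3393}{8} - 101 = \frac{2585}{8}$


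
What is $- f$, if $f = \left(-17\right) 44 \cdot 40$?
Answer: $29920$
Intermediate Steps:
$f = -29920$ ($f = \left(-748\right) 40 = -29920$)
$- f = \left(-1\right) \left(-29920\right) = 29920$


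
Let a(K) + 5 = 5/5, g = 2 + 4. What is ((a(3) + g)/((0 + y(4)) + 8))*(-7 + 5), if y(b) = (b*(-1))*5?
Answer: 1/3 ≈ 0.33333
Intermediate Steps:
g = 6
y(b) = -5*b (y(b) = -b*5 = -5*b)
a(K) = -4 (a(K) = -5 + 5/5 = -5 + 5*(1/5) = -5 + 1 = -4)
((a(3) + g)/((0 + y(4)) + 8))*(-7 + 5) = ((-4 + 6)/((0 - 5*4) + 8))*(-7 + 5) = (2/((0 - 20) + 8))*(-2) = (2/(-20 + 8))*(-2) = (2/(-12))*(-2) = (2*(-1/12))*(-2) = -1/6*(-2) = 1/3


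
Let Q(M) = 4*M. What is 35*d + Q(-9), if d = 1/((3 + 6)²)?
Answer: -2881/81 ≈ -35.568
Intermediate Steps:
d = 1/81 (d = 1/(9²) = 1/81 ≈ 0.012346)
35*d + Q(-9) = 35*(1/81) + 4*(-9) = 35/81 - 36 = -2881/81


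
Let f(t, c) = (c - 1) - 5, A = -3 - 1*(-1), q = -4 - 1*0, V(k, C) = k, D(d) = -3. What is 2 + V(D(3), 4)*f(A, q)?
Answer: 32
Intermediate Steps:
q = -4 (q = -4 + 0 = -4)
A = -2 (A = -3 + 1 = -2)
f(t, c) = -6 + c (f(t, c) = (-1 + c) - 5 = -6 + c)
2 + V(D(3), 4)*f(A, q) = 2 - 3*(-6 - 4) = 2 - 3*(-10) = 2 + 30 = 32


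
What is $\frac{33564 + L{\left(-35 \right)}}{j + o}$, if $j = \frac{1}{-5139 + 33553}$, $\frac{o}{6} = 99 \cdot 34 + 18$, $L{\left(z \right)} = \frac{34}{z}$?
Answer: $\frac{33378096284}{20192124995} \approx 1.653$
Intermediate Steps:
$o = 20304$ ($o = 6 \left(99 \cdot 34 + 18\right) = 6 \left(3366 + 18\right) = 6 \cdot 3384 = 20304$)
$j = \frac{1}{28414} \approx 3.5194 \cdot 10^{-5}$
$\frac{33564 + L{\left(-35 \right)}}{j + o} = \frac{33564 + \frac{34}{-35}}{\frac{1}{28414} + 20304} = \frac{33564 + 34 \left(- \frac{1}{35}\right)}{\frac{576917857}{28414}} = \left(33564 - \frac{34}{35}\right) \frac{28414}{576917857} = \frac{1174706}{35} \cdot \frac{28414}{576917857} = \frac{33378096284}{20192124995}$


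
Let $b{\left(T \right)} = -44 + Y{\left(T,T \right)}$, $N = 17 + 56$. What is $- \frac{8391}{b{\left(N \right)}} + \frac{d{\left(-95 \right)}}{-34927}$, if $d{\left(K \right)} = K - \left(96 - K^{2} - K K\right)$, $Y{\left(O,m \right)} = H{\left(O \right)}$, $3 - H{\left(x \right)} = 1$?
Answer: $\frac{97440793}{488978} \approx 199.27$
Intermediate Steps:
$H{\left(x \right)} = 2$ ($H{\left(x \right)} = 3 - 1 = 2$)
$Y{\left(O,m \right)} = 2$
$N = 73$
$b{\left(T \right)} = -42$ ($b{\left(T \right)} = -44 + 2 = -42$)
$d{\left(K \right)} = -96 + K + 2 K^{2}$ ($d{\left(K \right)} = K + \left(\left(K^{2} + K^{2}\right) - 96\right) = K + \left(2 K^{2} - 96\right) = K + \left(-96 + 2 K^{2}\right) = -96 + K + 2 K^{2}$)
$- \frac{8391}{b{\left(N \right)}} + \frac{d{\left(-95 \right)}}{-34927} = - \frac{8391}{-42} + \frac{-96 - 95 + 2 \left(-95\right)^{2}}{-34927} = \left(-8391\right) \left(- \frac{1}{42}\right) + \left(-96 - 95 + 2 \cdot 9025\right) \left(- \frac{1}{34927}\right) = \frac{2797}{14} + \left(-96 - 95 + 18050\right) \left(- \frac{1}{34927}\right) = \frac{2797}{14} + 17859 \left(- \frac{1}{34927}\right) = \frac{2797}{14} - \frac{17859}{34927} = \frac{97440793}{488978}$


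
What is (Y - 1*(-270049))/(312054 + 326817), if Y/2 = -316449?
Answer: -362849/638871 ≈ -0.56795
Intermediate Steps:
Y = -632898 (Y = 2*(-316449) = -632898)
(Y - 1*(-270049))/(312054 + 326817) = (-632898 - 1*(-270049))/(312054 + 326817) = (-632898 + 270049)/638871 = -362849*1/638871 = -362849/638871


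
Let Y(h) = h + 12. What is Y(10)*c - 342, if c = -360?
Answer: -8262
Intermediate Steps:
Y(h) = 12 + h
Y(10)*c - 342 = (12 + 10)*(-360) - 342 = 22*(-360) - 342 = -7920 - 342 = -8262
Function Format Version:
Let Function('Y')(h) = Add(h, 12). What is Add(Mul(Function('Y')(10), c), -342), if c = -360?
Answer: -8262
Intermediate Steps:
Function('Y')(h) = Add(12, h)
Add(Mul(Function('Y')(10), c), -342) = Add(Mul(Add(12, 10), -360), -342) = Add(Mul(22, -360), -342) = Add(-7920, -342) = -8262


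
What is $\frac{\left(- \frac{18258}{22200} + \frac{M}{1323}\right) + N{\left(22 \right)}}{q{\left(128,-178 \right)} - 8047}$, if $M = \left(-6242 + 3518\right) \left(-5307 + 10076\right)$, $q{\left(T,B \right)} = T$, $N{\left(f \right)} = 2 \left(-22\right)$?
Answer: $\frac{16095069163}{12921432300} \approx 1.2456$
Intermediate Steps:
$N{\left(f \right)} = -44$
$M = -12990756$ ($M = \left(-2724\right) 4769 = -12990756$)
$\frac{\left(- \frac{18258}{22200} + \frac{M}{1323}\right) + N{\left(22 \right)}}{q{\left(128,-178 \right)} - 8047} = \frac{\left(- \frac{18258}{22200} - \frac{12990756}{1323}\right) - 44}{128 - 8047} = \frac{\left(\left(-18258\right) \frac{1}{22200} - \frac{4330252}{441}\right) - 44}{-7919} = \left(\left(- \frac{3043}{3700} - \frac{4330252}{441}\right) - 44\right) \left(- \frac{1}{7919}\right) = \left(- \frac{16023274363}{1631700} - 44\right) \left(- \frac{1}{7919}\right) = \left(- \frac{16095069163}{1631700}\right) \left(- \frac{1}{7919}\right) = \frac{16095069163}{12921432300}$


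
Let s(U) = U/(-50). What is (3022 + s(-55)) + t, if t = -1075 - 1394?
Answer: 5541/10 ≈ 554.10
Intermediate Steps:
t = -2469
s(U) = -U/50 (s(U) = U*(-1/50) = -U/50)
(3022 + s(-55)) + t = (3022 - 1/50*(-55)) - 2469 = (3022 + 11/10) - 2469 = 30231/10 - 2469 = 5541/10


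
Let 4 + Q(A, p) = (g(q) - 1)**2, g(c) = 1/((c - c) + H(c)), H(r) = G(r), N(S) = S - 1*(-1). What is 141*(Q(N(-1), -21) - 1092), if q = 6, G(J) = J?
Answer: -1853257/12 ≈ -1.5444e+5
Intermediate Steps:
N(S) = 1 + S (N(S) = S + 1 = 1 + S)
H(r) = r
g(c) = 1/c (g(c) = 1/((c - c) + c) = 1/(0 + c) = 1/c)
Q(A, p) = -119/36 (Q(A, p) = -4 + (1/6 - 1)**2 = -4 + (-5/6)**2 = -4 + 25/36 = -119/36)
141*(Q(N(-1), -21) - 1092) = 141*(-119/36 - 1092) = 141*(-39431/36) = -1853257/12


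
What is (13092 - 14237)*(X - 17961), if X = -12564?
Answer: 34951125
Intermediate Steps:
(13092 - 14237)*(X - 17961) = (13092 - 14237)*(-12564 - 17961) = -1145*(-30525) = 34951125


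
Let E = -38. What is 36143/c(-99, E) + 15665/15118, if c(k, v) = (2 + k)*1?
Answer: -544890369/1466446 ≈ -371.57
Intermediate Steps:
c(k, v) = 2 + k
36143/c(-99, E) + 15665/15118 = 36143/(2 - 99) + 15665/15118 = 36143/(-97) + 15665*(1/15118) = 36143*(-1/97) + 15665/15118 = -36143/97 + 15665/15118 = -544890369/1466446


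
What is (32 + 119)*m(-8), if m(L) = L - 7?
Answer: -2265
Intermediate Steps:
m(L) = -7 + L
(32 + 119)*m(-8) = (32 + 119)*(-7 - 8) = 151*(-15) = -2265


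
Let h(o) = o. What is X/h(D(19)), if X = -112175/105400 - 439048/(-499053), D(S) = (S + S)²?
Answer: -388224443/3038186754912 ≈ -0.00012778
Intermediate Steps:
D(S) = 4*S² (D(S) = (2*S)² = 4*S²)
X = -388224443/2104007448 (X = -112175*1/105400 - 439048*(-1/499053) = -4487/4216 + 439048/499053 = -388224443/2104007448 ≈ -0.18452)
X/h(D(19)) = -388224443/(2104007448*(4*19²)) = -388224443/(2104007448*(4*361)) = -388224443/2104007448/1444 = -388224443/2104007448*1/1444 = -388224443/3038186754912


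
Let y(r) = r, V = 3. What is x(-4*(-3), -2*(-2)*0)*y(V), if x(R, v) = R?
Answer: 36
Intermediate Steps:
x(-4*(-3), -2*(-2)*0)*y(V) = -4*(-3)*3 = 12*3 = 36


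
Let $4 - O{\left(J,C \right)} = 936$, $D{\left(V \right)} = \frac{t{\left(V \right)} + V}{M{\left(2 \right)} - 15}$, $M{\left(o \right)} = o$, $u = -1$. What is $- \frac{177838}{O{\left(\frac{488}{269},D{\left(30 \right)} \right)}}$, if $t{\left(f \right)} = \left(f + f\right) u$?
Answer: $\frac{88919}{466} \approx 190.81$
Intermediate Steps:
$t{\left(f \right)} = - 2 f$ ($t{\left(f \right)} = \left(f + f\right) \left(-1\right) = 2 f \left(-1\right) = - 2 f$)
$D{\left(V \right)} = \frac{V}{13}$ ($D{\left(V \right)} = \frac{- 2 V + V}{2 - 15} = \frac{\left(-1\right) V}{-13} = - V \left(- \frac{1}{13}\right) = \frac{V}{13}$)
$O{\left(J,C \right)} = -932$ ($O{\left(J,C \right)} = 4 - 936 = -932$)
$- \frac{177838}{O{\left(\frac{488}{269},D{\left(30 \right)} \right)}} = - \frac{177838}{-932} = \left(-177838\right) \left(- \frac{1}{932}\right) = \frac{88919}{466}$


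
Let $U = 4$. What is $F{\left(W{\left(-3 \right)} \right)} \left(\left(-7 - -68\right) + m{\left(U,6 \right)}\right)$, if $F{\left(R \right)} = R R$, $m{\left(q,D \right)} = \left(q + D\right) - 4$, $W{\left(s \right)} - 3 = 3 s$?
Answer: $2412$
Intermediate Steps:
$W{\left(s \right)} = 3 + 3 s$
$m{\left(q,D \right)} = -4 + D + q$ ($m{\left(q,D \right)} = \left(D + q\right) - 4 = -4 + D + q$)
$F{\left(R \right)} = R^{2}$
$F{\left(W{\left(-3 \right)} \right)} \left(\left(-7 - -68\right) + m{\left(U,6 \right)}\right) = \left(3 + 3 \left(-3\right)\right)^{2} \left(\left(-7 - -68\right) + \left(-4 + 6 + 4\right)\right) = \left(3 - 9\right)^{2} \left(\left(-7 + 68\right) + 6\right) = \left(-6\right)^{2} \left(61 + 6\right) = 36 \cdot 67 = 2412$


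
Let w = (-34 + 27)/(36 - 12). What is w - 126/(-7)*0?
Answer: -7/24 ≈ -0.29167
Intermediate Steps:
w = -7/24 ≈ -0.29167
w - 126/(-7)*0 = -7/24 - 126/(-7)*0 = -7/24 - 126*(-⅐)*0 = -7/24 + 18*0 = -7/24 + 0 = -7/24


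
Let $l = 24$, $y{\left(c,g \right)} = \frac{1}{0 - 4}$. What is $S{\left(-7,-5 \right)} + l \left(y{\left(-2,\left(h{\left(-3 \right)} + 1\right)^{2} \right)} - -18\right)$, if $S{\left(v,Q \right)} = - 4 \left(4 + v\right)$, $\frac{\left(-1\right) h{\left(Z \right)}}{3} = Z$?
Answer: $438$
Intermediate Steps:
$h{\left(Z \right)} = - 3 Z$
$y{\left(c,g \right)} = - \frac{1}{4}$ ($y{\left(c,g \right)} = \frac{1}{-4} = - \frac{1}{4}$)
$S{\left(v,Q \right)} = -16 - 4 v$
$S{\left(-7,-5 \right)} + l \left(y{\left(-2,\left(h{\left(-3 \right)} + 1\right)^{2} \right)} - -18\right) = \left(-16 - -28\right) + 24 \left(- \frac{1}{4} - -18\right) = \left(-16 + 28\right) + 24 \left(- \frac{1}{4} + 18\right) = 12 + 24 \cdot \frac{71}{4} = 12 + 426 = 438$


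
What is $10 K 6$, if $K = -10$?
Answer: $-600$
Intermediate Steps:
$10 K 6 = 10 \left(-10\right) 6 = \left(-100\right) 6 = -600$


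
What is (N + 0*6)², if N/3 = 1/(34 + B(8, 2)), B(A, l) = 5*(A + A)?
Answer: 1/1444 ≈ 0.00069252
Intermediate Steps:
B(A, l) = 10*A (B(A, l) = 5*(2*A) = 10*A)
N = 1/38 (N = 3/(34 + 10*8) = 3/(34 + 80) = 3/114 = 3*(1/114) = 1/38 ≈ 0.026316)
(N + 0*6)² = (1/38 + 0*6)² = (1/38 + 0)² = (1/38)² = 1/1444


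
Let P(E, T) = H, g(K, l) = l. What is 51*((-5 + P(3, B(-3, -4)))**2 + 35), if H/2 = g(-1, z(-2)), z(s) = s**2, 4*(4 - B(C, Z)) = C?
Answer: 2244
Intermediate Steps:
B(C, Z) = 4 - C/4
H = 8 (H = 2*(-2)**2 = 2*4 = 8)
P(E, T) = 8
51*((-5 + P(3, B(-3, -4)))**2 + 35) = 51*((-5 + 8)**2 + 35) = 51*(3**2 + 35) = 51*(9 + 35) = 51*44 = 2244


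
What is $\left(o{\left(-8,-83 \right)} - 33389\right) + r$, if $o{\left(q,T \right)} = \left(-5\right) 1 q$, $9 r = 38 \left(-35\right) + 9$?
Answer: $- \frac{301462}{9} \approx -33496.0$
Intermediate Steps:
$r = - \frac{1321}{9}$ ($r = \frac{38 \left(-35\right) + 9}{9} = \frac{-1330 + 9}{9} = \frac{1}{9} \left(-1321\right) = - \frac{1321}{9} \approx -146.78$)
$o{\left(q,T \right)} = - 5 q$
$\left(o{\left(-8,-83 \right)} - 33389\right) + r = \left(\left(-5\right) \left(-8\right) - 33389\right) - \frac{1321}{9} = \left(40 - 33389\right) - \frac{1321}{9} = -33349 - \frac{1321}{9} = - \frac{301462}{9}$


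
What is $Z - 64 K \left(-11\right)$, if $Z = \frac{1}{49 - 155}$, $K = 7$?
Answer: $\frac{522367}{106} \approx 4928.0$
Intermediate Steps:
$Z = - \frac{1}{106}$ ($Z = \frac{1}{-106} = - \frac{1}{106} \approx -0.009434$)
$Z - 64 K \left(-11\right) = - \frac{1}{106} - 64 \cdot 7 \left(-11\right) = - \frac{1}{106} - -4928 = - \frac{1}{106} + 4928 = \frac{522367}{106}$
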